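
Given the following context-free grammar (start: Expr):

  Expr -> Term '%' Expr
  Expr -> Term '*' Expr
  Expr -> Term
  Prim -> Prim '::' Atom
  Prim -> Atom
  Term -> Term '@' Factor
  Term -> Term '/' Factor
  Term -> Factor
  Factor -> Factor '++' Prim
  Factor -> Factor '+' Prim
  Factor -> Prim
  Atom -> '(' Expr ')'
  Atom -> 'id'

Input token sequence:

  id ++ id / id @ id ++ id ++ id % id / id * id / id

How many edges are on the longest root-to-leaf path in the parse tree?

[Expr [Term [Term [Term [Factor [Factor [Prim [Atom id]]] ++ [Prim [Atom id]]]] / [Factor [Prim [Atom id]]]] @ [Factor [Factor [Factor [Prim [Atom id]]] ++ [Prim [Atom id]]] ++ [Prim [Atom id]]]] % [Expr [Term [Term [Factor [Prim [Atom id]]]] / [Factor [Prim [Atom id]]]] * [Expr [Term [Term [Factor [Prim [Atom id]]]] / [Factor [Prim [Atom id]]]]]]]

8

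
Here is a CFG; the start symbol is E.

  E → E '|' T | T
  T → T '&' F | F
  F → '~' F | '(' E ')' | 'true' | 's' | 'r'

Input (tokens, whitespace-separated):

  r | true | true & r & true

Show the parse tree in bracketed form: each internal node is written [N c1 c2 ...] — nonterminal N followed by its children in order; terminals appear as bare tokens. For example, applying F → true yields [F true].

[E [E [E [T [F r]]] | [T [F true]]] | [T [T [T [F true]] & [F r]] & [F true]]]

E
E | T
E | T | T
T | T | T
F | T | T
r | T | T
r | F | T
r | true | T
r | true | T & F
r | true | T & F & F
r | true | F & F & F
r | true | true & F & F
r | true | true & r & F
r | true | true & r & true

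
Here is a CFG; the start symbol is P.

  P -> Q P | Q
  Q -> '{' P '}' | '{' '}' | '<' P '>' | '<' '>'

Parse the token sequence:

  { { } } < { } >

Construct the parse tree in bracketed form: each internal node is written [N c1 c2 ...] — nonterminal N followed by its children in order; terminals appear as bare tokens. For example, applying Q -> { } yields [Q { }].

[P [Q { [P [Q { }]] }] [P [Q < [P [Q { }]] >]]]

P
Q P
{ P } P
{ Q } P
{ { } } P
{ { } } Q
{ { } } < P >
{ { } } < Q >
{ { } } < { } >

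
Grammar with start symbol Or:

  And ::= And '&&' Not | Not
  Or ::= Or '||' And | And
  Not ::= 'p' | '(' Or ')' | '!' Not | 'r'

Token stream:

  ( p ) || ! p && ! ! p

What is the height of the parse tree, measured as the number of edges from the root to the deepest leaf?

7

[Or [Or [And [Not ( [Or [And [Not p]]] )]]] || [And [And [Not ! [Not p]]] && [Not ! [Not ! [Not p]]]]]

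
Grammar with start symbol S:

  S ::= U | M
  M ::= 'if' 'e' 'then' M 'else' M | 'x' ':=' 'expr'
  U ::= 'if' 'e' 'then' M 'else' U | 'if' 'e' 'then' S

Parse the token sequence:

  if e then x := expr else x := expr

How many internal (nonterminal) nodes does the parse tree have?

[S [M if e then [M x := expr] else [M x := expr]]]

4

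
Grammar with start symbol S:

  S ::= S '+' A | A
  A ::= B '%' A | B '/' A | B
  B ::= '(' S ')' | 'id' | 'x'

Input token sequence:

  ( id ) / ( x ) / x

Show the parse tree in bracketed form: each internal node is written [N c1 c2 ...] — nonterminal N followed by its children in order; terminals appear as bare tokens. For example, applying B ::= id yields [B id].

[S [A [B ( [S [A [B id]]] )] / [A [B ( [S [A [B x]]] )] / [A [B x]]]]]

S
A
B / A
( S ) / A
( A ) / A
( B ) / A
( id ) / A
( id ) / B / A
( id ) / ( S ) / A
( id ) / ( A ) / A
( id ) / ( B ) / A
( id ) / ( x ) / A
( id ) / ( x ) / B
( id ) / ( x ) / x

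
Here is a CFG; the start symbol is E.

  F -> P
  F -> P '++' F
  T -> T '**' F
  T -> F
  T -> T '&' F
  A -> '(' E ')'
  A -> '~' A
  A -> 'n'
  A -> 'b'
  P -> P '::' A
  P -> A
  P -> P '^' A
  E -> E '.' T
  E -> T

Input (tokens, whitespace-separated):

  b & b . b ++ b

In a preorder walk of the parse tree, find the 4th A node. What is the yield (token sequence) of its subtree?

[E [E [T [T [F [P [A b]]]] & [F [P [A b]]]]] . [T [F [P [A b]] ++ [F [P [A b]]]]]]

b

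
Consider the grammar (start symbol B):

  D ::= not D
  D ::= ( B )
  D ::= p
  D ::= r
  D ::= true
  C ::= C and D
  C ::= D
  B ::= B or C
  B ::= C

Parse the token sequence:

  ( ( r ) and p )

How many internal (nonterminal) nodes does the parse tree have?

[B [C [D ( [B [C [C [D ( [B [C [D r]]] )]] and [D p]]] )]]]

11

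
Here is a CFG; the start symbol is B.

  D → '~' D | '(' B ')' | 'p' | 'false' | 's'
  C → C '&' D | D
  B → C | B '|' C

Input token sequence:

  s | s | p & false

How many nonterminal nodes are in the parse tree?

11

[B [B [B [C [D s]]] | [C [D s]]] | [C [C [D p]] & [D false]]]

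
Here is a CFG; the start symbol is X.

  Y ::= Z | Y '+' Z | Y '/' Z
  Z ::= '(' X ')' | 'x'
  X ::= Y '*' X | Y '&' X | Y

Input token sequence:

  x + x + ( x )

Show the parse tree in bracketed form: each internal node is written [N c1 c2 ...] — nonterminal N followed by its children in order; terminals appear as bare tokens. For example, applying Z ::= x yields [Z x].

[X [Y [Y [Y [Z x]] + [Z x]] + [Z ( [X [Y [Z x]]] )]]]

X
Y
Y + Z
Y + Z + Z
Z + Z + Z
x + Z + Z
x + x + Z
x + x + ( X )
x + x + ( Y )
x + x + ( Z )
x + x + ( x )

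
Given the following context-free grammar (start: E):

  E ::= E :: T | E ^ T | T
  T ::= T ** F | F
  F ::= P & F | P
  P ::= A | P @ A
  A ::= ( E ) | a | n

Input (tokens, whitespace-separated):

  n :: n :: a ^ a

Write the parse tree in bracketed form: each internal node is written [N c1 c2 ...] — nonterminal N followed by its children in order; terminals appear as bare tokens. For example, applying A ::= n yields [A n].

E
E ^ T
E :: T ^ T
E :: T :: T ^ T
T :: T :: T ^ T
F :: T :: T ^ T
P :: T :: T ^ T
A :: T :: T ^ T
n :: T :: T ^ T
n :: F :: T ^ T
n :: P :: T ^ T
n :: A :: T ^ T
n :: n :: T ^ T
n :: n :: F ^ T
n :: n :: P ^ T
n :: n :: A ^ T
n :: n :: a ^ T
n :: n :: a ^ F
n :: n :: a ^ P
n :: n :: a ^ A
n :: n :: a ^ a

[E [E [E [E [T [F [P [A n]]]]] :: [T [F [P [A n]]]]] :: [T [F [P [A a]]]]] ^ [T [F [P [A a]]]]]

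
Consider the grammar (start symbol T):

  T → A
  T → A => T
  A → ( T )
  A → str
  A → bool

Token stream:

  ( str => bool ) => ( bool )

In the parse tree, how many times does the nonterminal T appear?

[T [A ( [T [A str] => [T [A bool]]] )] => [T [A ( [T [A bool]] )]]]

5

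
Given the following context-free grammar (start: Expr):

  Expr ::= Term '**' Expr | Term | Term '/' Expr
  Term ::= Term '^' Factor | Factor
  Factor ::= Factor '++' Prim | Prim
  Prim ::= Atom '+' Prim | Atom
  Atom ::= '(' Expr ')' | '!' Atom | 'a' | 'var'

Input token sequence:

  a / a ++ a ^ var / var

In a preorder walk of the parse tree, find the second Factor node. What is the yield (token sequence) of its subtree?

a ++ a

[Expr [Term [Factor [Prim [Atom a]]]] / [Expr [Term [Term [Factor [Factor [Prim [Atom a]]] ++ [Prim [Atom a]]]] ^ [Factor [Prim [Atom var]]]] / [Expr [Term [Factor [Prim [Atom var]]]]]]]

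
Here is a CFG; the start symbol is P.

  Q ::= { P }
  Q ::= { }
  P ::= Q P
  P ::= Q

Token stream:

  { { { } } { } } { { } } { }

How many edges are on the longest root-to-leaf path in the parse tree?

6

[P [Q { [P [Q { [P [Q { }]] }] [P [Q { }]]] }] [P [Q { [P [Q { }]] }] [P [Q { }]]]]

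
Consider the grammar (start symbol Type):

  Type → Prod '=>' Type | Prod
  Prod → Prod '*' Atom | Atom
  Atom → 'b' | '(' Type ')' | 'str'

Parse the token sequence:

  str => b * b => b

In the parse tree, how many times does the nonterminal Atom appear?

[Type [Prod [Atom str]] => [Type [Prod [Prod [Atom b]] * [Atom b]] => [Type [Prod [Atom b]]]]]

4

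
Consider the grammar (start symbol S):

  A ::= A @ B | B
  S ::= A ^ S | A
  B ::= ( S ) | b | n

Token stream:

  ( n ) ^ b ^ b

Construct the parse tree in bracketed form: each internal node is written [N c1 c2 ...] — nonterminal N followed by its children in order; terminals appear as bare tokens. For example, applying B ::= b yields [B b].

[S [A [B ( [S [A [B n]]] )]] ^ [S [A [B b]] ^ [S [A [B b]]]]]

S
A ^ S
B ^ S
( S ) ^ S
( A ) ^ S
( B ) ^ S
( n ) ^ S
( n ) ^ A ^ S
( n ) ^ B ^ S
( n ) ^ b ^ S
( n ) ^ b ^ A
( n ) ^ b ^ B
( n ) ^ b ^ b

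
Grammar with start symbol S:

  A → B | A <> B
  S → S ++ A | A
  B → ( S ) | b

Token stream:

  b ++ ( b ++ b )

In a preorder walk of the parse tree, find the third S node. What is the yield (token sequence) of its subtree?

[S [S [A [B b]]] ++ [A [B ( [S [S [A [B b]]] ++ [A [B b]]] )]]]

b ++ b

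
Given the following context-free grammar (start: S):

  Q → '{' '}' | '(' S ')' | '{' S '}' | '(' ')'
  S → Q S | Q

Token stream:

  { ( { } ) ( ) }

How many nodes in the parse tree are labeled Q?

4

[S [Q { [S [Q ( [S [Q { }]] )] [S [Q ( )]]] }]]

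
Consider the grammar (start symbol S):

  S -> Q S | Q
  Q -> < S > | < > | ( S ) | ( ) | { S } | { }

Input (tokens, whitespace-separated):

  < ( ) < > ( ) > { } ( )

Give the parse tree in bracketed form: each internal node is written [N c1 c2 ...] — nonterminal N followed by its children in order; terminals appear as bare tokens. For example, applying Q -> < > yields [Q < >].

[S [Q < [S [Q ( )] [S [Q < >] [S [Q ( )]]]] >] [S [Q { }] [S [Q ( )]]]]

S
Q S
< S > S
< Q S > S
< ( ) S > S
< ( ) Q S > S
< ( ) < > S > S
< ( ) < > Q > S
< ( ) < > ( ) > S
< ( ) < > ( ) > Q S
< ( ) < > ( ) > { } S
< ( ) < > ( ) > { } Q
< ( ) < > ( ) > { } ( )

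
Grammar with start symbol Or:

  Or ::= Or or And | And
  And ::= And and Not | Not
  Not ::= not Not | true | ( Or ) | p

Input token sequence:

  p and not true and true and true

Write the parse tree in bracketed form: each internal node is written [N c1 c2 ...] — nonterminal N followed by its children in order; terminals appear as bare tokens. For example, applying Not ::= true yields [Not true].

Or
And
And and Not
And and Not and Not
And and Not and Not and Not
Not and Not and Not and Not
p and Not and Not and Not
p and not Not and Not and Not
p and not true and Not and Not
p and not true and true and Not
p and not true and true and true

[Or [And [And [And [And [Not p]] and [Not not [Not true]]] and [Not true]] and [Not true]]]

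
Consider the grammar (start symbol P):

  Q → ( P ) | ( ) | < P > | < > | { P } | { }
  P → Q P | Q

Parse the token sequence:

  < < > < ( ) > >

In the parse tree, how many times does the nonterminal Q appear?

4

[P [Q < [P [Q < >] [P [Q < [P [Q ( )]] >]]] >]]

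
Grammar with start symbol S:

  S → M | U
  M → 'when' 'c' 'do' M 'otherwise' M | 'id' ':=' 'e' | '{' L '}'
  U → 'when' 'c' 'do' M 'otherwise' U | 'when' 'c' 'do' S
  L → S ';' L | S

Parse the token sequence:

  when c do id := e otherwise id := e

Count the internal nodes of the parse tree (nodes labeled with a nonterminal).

4

[S [M when c do [M id := e] otherwise [M id := e]]]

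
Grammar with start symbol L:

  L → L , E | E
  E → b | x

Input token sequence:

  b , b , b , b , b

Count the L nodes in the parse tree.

[L [L [L [L [L [E b]] , [E b]] , [E b]] , [E b]] , [E b]]

5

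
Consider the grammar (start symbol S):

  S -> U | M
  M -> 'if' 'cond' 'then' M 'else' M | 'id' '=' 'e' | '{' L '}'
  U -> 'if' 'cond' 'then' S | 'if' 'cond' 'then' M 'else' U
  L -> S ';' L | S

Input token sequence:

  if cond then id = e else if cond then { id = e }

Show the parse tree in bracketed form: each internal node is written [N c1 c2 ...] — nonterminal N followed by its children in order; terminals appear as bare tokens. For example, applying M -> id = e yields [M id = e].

S
U
if cond then M else U
if cond then id = e else U
if cond then id = e else if cond then S
if cond then id = e else if cond then M
if cond then id = e else if cond then { L }
if cond then id = e else if cond then { S }
if cond then id = e else if cond then { M }
if cond then id = e else if cond then { id = e }

[S [U if cond then [M id = e] else [U if cond then [S [M { [L [S [M id = e]]] }]]]]]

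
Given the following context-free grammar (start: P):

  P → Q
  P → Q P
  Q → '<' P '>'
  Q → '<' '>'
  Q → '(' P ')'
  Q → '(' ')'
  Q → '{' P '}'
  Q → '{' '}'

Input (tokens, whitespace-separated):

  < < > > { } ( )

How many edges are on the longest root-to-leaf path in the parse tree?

[P [Q < [P [Q < >]] >] [P [Q { }] [P [Q ( )]]]]

4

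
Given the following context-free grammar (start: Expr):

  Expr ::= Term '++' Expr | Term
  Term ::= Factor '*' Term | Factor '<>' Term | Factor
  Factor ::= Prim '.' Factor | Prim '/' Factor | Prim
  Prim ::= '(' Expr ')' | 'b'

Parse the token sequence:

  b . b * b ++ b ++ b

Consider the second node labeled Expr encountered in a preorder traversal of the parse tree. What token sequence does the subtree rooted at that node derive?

b ++ b

[Expr [Term [Factor [Prim b] . [Factor [Prim b]]] * [Term [Factor [Prim b]]]] ++ [Expr [Term [Factor [Prim b]]] ++ [Expr [Term [Factor [Prim b]]]]]]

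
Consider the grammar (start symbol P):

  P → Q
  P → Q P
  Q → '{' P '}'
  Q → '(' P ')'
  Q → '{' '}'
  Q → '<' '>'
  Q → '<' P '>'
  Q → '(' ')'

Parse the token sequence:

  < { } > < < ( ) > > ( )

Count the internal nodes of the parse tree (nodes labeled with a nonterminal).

12

[P [Q < [P [Q { }]] >] [P [Q < [P [Q < [P [Q ( )]] >]] >] [P [Q ( )]]]]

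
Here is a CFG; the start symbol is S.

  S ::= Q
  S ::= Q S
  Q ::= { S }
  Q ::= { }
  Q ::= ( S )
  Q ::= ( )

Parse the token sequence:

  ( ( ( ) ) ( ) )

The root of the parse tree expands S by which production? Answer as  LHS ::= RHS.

S ::= Q

[S [Q ( [S [Q ( [S [Q ( )]] )] [S [Q ( )]]] )]]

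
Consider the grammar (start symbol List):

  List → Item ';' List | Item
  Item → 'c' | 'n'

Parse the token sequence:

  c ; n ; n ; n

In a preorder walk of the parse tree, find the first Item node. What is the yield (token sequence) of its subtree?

c

[List [Item c] ; [List [Item n] ; [List [Item n] ; [List [Item n]]]]]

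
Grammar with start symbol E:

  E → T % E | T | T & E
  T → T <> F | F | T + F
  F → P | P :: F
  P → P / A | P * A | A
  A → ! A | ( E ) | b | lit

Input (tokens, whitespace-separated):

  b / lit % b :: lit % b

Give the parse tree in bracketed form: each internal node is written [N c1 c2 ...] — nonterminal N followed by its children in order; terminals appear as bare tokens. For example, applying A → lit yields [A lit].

[E [T [F [P [P [A b]] / [A lit]]]] % [E [T [F [P [A b]] :: [F [P [A lit]]]]] % [E [T [F [P [A b]]]]]]]

E
T % E
F % E
P % E
P / A % E
A / A % E
b / A % E
b / lit % E
b / lit % T % E
b / lit % F % E
b / lit % P :: F % E
b / lit % A :: F % E
b / lit % b :: F % E
b / lit % b :: P % E
b / lit % b :: A % E
b / lit % b :: lit % E
b / lit % b :: lit % T
b / lit % b :: lit % F
b / lit % b :: lit % P
b / lit % b :: lit % A
b / lit % b :: lit % b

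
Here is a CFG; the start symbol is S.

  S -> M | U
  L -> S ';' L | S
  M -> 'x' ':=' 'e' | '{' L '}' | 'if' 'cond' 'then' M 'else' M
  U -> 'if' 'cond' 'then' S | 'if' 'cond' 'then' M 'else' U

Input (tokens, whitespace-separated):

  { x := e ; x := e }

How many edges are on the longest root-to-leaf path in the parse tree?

6

[S [M { [L [S [M x := e]] ; [L [S [M x := e]]]] }]]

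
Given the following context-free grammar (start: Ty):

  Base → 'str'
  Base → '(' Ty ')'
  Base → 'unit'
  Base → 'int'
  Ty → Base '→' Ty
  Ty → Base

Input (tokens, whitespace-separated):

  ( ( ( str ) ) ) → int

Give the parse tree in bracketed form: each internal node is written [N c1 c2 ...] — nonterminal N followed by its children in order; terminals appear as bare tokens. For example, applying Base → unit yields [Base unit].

Ty
Base → Ty
( Ty ) → Ty
( Base ) → Ty
( ( Ty ) ) → Ty
( ( Base ) ) → Ty
( ( ( Ty ) ) ) → Ty
( ( ( Base ) ) ) → Ty
( ( ( str ) ) ) → Ty
( ( ( str ) ) ) → Base
( ( ( str ) ) ) → int

[Ty [Base ( [Ty [Base ( [Ty [Base ( [Ty [Base str]] )]] )]] )] → [Ty [Base int]]]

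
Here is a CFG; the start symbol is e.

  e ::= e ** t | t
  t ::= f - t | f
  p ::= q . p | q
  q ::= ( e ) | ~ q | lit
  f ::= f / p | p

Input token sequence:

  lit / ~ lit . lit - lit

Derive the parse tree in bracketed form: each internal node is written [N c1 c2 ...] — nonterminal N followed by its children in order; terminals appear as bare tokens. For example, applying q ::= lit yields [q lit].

e
t
f - t
f / p - t
p / p - t
q / p - t
lit / p - t
lit / q . p - t
lit / ~ q . p - t
lit / ~ lit . p - t
lit / ~ lit . q - t
lit / ~ lit . lit - t
lit / ~ lit . lit - f
lit / ~ lit . lit - p
lit / ~ lit . lit - q
lit / ~ lit . lit - lit

[e [t [f [f [p [q lit]]] / [p [q ~ [q lit]] . [p [q lit]]]] - [t [f [p [q lit]]]]]]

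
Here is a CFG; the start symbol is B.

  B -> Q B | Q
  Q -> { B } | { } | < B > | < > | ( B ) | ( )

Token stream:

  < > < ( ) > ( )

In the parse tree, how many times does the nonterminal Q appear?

[B [Q < >] [B [Q < [B [Q ( )]] >] [B [Q ( )]]]]

4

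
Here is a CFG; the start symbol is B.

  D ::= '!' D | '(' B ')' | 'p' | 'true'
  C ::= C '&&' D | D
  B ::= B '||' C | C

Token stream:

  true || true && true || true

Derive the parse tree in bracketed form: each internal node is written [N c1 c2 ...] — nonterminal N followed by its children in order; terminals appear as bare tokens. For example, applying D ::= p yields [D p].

B
B || C
B || C || C
C || C || C
D || C || C
true || C || C
true || C && D || C
true || D && D || C
true || true && D || C
true || true && true || C
true || true && true || D
true || true && true || true

[B [B [B [C [D true]]] || [C [C [D true]] && [D true]]] || [C [D true]]]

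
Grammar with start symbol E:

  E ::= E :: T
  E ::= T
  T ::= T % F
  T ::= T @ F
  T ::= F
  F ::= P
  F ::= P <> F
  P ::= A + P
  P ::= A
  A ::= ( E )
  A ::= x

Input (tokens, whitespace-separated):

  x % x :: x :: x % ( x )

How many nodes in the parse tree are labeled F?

[E [E [E [T [T [F [P [A x]]]] % [F [P [A x]]]]] :: [T [F [P [A x]]]]] :: [T [T [F [P [A x]]]] % [F [P [A ( [E [T [F [P [A x]]]]] )]]]]]

6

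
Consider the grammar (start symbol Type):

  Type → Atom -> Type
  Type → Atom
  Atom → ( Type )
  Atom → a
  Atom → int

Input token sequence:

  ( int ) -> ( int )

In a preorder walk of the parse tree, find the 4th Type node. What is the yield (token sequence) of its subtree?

int

[Type [Atom ( [Type [Atom int]] )] -> [Type [Atom ( [Type [Atom int]] )]]]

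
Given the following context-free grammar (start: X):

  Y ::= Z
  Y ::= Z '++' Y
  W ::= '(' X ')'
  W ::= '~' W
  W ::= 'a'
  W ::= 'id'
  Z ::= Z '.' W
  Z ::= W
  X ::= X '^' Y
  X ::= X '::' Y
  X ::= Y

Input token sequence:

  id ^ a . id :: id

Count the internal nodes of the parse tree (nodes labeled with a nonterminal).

14

[X [X [X [Y [Z [W id]]]] ^ [Y [Z [Z [W a]] . [W id]]]] :: [Y [Z [W id]]]]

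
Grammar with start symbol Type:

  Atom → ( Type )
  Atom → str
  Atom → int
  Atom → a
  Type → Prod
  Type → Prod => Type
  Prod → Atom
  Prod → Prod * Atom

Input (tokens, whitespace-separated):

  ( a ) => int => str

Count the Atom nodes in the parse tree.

[Type [Prod [Atom ( [Type [Prod [Atom a]]] )]] => [Type [Prod [Atom int]] => [Type [Prod [Atom str]]]]]

4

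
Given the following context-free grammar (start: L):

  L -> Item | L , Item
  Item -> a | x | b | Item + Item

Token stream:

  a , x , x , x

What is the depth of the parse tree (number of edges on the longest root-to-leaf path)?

[L [L [L [L [Item a]] , [Item x]] , [Item x]] , [Item x]]

5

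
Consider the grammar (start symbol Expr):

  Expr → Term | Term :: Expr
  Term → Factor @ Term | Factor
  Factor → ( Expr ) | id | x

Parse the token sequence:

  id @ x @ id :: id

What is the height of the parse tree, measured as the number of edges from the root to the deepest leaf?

5

[Expr [Term [Factor id] @ [Term [Factor x] @ [Term [Factor id]]]] :: [Expr [Term [Factor id]]]]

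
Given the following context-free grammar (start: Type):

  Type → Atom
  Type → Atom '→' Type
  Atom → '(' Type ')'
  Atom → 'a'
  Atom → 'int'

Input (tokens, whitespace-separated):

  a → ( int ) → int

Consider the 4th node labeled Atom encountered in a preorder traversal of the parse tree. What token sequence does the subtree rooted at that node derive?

[Type [Atom a] → [Type [Atom ( [Type [Atom int]] )] → [Type [Atom int]]]]

int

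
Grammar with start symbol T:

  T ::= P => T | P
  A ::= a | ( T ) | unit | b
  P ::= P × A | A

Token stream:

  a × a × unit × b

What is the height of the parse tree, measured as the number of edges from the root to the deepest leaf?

6

[T [P [P [P [P [A a]] × [A a]] × [A unit]] × [A b]]]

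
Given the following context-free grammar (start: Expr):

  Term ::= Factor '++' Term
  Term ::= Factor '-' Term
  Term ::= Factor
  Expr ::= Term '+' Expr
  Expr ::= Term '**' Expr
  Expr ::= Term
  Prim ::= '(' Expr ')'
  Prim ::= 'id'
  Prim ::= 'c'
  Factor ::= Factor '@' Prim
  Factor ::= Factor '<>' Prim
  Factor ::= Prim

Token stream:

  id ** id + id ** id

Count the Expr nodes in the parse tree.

4

[Expr [Term [Factor [Prim id]]] ** [Expr [Term [Factor [Prim id]]] + [Expr [Term [Factor [Prim id]]] ** [Expr [Term [Factor [Prim id]]]]]]]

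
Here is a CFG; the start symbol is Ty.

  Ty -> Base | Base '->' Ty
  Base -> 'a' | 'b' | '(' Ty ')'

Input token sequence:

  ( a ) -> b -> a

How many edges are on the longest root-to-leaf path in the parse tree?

[Ty [Base ( [Ty [Base a]] )] -> [Ty [Base b] -> [Ty [Base a]]]]

4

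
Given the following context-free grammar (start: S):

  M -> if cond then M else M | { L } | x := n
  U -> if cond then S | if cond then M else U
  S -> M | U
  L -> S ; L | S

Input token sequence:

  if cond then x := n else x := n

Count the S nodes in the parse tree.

[S [M if cond then [M x := n] else [M x := n]]]

1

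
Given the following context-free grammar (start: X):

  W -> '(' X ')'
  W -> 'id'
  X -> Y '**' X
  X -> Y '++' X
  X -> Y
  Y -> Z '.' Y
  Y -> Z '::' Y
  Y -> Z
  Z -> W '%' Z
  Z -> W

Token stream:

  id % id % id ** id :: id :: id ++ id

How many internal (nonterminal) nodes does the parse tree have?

22

[X [Y [Z [W id] % [Z [W id] % [Z [W id]]]]] ** [X [Y [Z [W id]] :: [Y [Z [W id]] :: [Y [Z [W id]]]]] ++ [X [Y [Z [W id]]]]]]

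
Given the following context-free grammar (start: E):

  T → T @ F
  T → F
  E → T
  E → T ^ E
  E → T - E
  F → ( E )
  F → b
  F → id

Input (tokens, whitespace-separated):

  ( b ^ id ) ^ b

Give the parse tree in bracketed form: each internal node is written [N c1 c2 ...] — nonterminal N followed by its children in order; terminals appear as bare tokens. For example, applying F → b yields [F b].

E
T ^ E
F ^ E
( E ) ^ E
( T ^ E ) ^ E
( F ^ E ) ^ E
( b ^ E ) ^ E
( b ^ T ) ^ E
( b ^ F ) ^ E
( b ^ id ) ^ E
( b ^ id ) ^ T
( b ^ id ) ^ F
( b ^ id ) ^ b

[E [T [F ( [E [T [F b]] ^ [E [T [F id]]]] )]] ^ [E [T [F b]]]]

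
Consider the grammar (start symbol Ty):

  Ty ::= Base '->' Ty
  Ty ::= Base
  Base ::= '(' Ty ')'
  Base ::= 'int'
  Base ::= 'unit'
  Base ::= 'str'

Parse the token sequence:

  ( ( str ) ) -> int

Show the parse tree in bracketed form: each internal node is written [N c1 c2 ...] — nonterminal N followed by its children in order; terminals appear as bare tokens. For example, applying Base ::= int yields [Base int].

Ty
Base -> Ty
( Ty ) -> Ty
( Base ) -> Ty
( ( Ty ) ) -> Ty
( ( Base ) ) -> Ty
( ( str ) ) -> Ty
( ( str ) ) -> Base
( ( str ) ) -> int

[Ty [Base ( [Ty [Base ( [Ty [Base str]] )]] )] -> [Ty [Base int]]]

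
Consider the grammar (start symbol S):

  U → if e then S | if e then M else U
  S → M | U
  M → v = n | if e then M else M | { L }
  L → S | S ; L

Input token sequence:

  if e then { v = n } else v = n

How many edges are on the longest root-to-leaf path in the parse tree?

6

[S [M if e then [M { [L [S [M v = n]]] }] else [M v = n]]]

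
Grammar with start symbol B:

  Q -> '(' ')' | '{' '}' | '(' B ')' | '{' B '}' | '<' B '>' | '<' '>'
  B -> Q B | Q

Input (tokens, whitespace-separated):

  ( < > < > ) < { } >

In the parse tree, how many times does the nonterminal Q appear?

5

[B [Q ( [B [Q < >] [B [Q < >]]] )] [B [Q < [B [Q { }]] >]]]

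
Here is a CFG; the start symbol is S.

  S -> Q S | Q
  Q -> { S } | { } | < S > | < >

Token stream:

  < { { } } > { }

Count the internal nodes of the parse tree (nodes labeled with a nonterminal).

[S [Q < [S [Q { [S [Q { }]] }]] >] [S [Q { }]]]

8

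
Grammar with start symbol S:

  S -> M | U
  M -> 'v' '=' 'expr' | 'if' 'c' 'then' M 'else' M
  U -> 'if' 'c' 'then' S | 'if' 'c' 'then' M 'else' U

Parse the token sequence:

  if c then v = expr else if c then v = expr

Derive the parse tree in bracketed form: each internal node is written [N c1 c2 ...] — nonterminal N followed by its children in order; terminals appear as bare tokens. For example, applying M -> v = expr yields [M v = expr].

[S [U if c then [M v = expr] else [U if c then [S [M v = expr]]]]]

S
U
if c then M else U
if c then v = expr else U
if c then v = expr else if c then S
if c then v = expr else if c then M
if c then v = expr else if c then v = expr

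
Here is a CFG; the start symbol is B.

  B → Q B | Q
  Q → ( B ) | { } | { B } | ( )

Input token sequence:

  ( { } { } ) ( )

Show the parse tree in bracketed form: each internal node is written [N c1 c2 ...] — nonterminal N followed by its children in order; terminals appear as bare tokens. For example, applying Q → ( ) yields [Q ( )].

[B [Q ( [B [Q { }] [B [Q { }]]] )] [B [Q ( )]]]

B
Q B
( B ) B
( Q B ) B
( { } B ) B
( { } Q ) B
( { } { } ) B
( { } { } ) Q
( { } { } ) ( )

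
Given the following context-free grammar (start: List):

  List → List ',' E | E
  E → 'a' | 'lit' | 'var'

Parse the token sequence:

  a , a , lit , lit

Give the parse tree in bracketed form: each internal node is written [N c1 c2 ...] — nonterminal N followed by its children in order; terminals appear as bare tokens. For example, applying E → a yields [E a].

List
List , E
List , E , E
List , E , E , E
E , E , E , E
a , E , E , E
a , a , E , E
a , a , lit , E
a , a , lit , lit

[List [List [List [List [E a]] , [E a]] , [E lit]] , [E lit]]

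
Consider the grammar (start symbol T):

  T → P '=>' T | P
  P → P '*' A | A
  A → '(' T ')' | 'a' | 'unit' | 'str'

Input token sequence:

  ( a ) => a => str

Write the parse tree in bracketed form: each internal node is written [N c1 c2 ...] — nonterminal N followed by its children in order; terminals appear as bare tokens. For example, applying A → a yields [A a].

[T [P [A ( [T [P [A a]]] )]] => [T [P [A a]] => [T [P [A str]]]]]

T
P => T
A => T
( T ) => T
( P ) => T
( A ) => T
( a ) => T
( a ) => P => T
( a ) => A => T
( a ) => a => T
( a ) => a => P
( a ) => a => A
( a ) => a => str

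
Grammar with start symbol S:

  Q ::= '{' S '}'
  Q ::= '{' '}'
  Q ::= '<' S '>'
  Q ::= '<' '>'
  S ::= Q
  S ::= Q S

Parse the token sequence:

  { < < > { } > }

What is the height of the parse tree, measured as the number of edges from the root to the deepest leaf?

7

[S [Q { [S [Q < [S [Q < >] [S [Q { }]]] >]] }]]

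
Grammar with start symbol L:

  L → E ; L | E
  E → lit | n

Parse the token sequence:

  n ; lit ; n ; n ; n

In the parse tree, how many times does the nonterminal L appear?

5

[L [E n] ; [L [E lit] ; [L [E n] ; [L [E n] ; [L [E n]]]]]]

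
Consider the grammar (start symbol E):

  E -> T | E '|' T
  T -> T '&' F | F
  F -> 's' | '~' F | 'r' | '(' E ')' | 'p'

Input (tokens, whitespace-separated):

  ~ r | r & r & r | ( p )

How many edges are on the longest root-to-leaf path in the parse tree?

[E [E [E [T [F ~ [F r]]]] | [T [T [T [F r]] & [F r]] & [F r]]] | [T [F ( [E [T [F p]]] )]]]

6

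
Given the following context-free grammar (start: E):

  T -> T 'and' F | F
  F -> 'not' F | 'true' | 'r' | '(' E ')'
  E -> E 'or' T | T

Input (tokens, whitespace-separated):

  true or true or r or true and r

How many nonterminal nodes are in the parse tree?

[E [E [E [E [T [F true]]] or [T [F true]]] or [T [F r]]] or [T [T [F true]] and [F r]]]

14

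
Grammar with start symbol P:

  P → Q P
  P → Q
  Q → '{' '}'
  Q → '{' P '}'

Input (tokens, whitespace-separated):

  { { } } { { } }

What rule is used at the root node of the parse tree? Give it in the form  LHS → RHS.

P → Q P

[P [Q { [P [Q { }]] }] [P [Q { [P [Q { }]] }]]]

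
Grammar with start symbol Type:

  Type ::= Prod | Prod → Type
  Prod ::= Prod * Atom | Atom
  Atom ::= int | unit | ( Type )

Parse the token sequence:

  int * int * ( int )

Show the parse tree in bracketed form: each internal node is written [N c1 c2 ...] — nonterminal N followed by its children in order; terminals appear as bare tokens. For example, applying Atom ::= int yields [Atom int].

[Type [Prod [Prod [Prod [Atom int]] * [Atom int]] * [Atom ( [Type [Prod [Atom int]]] )]]]

Type
Prod
Prod * Atom
Prod * Atom * Atom
Atom * Atom * Atom
int * Atom * Atom
int * int * Atom
int * int * ( Type )
int * int * ( Prod )
int * int * ( Atom )
int * int * ( int )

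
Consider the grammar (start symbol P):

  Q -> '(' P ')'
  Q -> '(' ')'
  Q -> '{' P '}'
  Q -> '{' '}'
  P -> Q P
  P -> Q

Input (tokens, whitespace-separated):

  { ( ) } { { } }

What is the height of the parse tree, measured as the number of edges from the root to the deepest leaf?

[P [Q { [P [Q ( )]] }] [P [Q { [P [Q { }]] }]]]

5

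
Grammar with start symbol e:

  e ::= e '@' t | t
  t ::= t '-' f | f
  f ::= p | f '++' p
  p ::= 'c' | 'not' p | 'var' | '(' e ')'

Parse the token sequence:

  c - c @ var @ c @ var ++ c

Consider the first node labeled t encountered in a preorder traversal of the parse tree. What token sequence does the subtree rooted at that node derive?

[e [e [e [e [t [t [f [p c]]] - [f [p c]]]] @ [t [f [p var]]]] @ [t [f [p c]]]] @ [t [f [f [p var]] ++ [p c]]]]

c - c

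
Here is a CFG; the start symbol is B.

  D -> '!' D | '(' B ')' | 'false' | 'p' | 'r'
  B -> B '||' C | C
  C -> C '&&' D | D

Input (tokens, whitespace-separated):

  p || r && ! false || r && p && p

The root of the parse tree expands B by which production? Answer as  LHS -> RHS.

[B [B [B [C [D p]]] || [C [C [D r]] && [D ! [D false]]]] || [C [C [C [D r]] && [D p]] && [D p]]]

B -> B '||' C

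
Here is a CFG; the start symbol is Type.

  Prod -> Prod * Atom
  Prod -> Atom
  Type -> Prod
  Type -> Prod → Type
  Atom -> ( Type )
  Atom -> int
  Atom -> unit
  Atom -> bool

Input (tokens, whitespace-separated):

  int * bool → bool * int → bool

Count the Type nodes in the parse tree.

3

[Type [Prod [Prod [Atom int]] * [Atom bool]] → [Type [Prod [Prod [Atom bool]] * [Atom int]] → [Type [Prod [Atom bool]]]]]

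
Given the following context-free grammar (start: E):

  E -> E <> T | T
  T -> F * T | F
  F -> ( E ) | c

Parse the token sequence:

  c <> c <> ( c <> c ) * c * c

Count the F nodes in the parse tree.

7

[E [E [E [T [F c]]] <> [T [F c]]] <> [T [F ( [E [E [T [F c]]] <> [T [F c]]] )] * [T [F c] * [T [F c]]]]]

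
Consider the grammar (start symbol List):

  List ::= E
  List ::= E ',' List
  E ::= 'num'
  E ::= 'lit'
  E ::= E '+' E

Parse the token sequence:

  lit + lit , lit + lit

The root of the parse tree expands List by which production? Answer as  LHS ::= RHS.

[List [E [E lit] + [E lit]] , [List [E [E lit] + [E lit]]]]

List ::= E ',' List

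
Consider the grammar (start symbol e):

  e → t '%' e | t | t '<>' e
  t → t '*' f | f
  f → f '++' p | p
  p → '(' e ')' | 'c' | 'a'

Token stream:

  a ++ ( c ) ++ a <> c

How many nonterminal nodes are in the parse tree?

[e [t [f [f [f [p a]] ++ [p ( [e [t [f [p c]]]] )]] ++ [p a]]] <> [e [t [f [p c]]]]]

16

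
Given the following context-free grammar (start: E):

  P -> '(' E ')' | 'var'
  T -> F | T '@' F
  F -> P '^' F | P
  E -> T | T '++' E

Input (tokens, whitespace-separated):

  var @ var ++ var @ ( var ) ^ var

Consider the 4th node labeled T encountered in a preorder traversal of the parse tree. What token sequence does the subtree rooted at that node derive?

[E [T [T [F [P var]]] @ [F [P var]]] ++ [E [T [T [F [P var]]] @ [F [P ( [E [T [F [P var]]]] )] ^ [F [P var]]]]]]

var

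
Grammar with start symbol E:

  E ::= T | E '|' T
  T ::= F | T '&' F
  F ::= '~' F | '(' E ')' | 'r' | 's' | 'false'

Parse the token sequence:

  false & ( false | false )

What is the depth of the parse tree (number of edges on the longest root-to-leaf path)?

[E [T [T [F false]] & [F ( [E [E [T [F false]]] | [T [F false]]] )]]]

7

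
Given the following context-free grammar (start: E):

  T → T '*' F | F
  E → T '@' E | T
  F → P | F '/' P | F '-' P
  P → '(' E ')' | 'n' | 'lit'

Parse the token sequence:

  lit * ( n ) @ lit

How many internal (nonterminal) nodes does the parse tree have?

15

[E [T [T [F [P lit]]] * [F [P ( [E [T [F [P n]]]] )]]] @ [E [T [F [P lit]]]]]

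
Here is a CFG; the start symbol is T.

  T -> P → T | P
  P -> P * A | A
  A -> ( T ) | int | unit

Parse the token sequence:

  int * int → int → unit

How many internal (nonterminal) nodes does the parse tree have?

11

[T [P [P [A int]] * [A int]] → [T [P [A int]] → [T [P [A unit]]]]]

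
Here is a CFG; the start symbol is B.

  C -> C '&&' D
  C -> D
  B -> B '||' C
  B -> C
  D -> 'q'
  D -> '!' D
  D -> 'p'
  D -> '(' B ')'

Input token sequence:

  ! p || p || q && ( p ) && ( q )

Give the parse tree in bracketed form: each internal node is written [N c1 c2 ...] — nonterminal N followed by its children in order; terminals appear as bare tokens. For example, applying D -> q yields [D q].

[B [B [B [C [D ! [D p]]]] || [C [D p]]] || [C [C [C [D q]] && [D ( [B [C [D p]]] )]] && [D ( [B [C [D q]]] )]]]

B
B || C
B || C || C
C || C || C
D || C || C
! D || C || C
! p || C || C
! p || D || C
! p || p || C
! p || p || C && D
! p || p || C && D && D
! p || p || D && D && D
! p || p || q && D && D
! p || p || q && ( B ) && D
! p || p || q && ( C ) && D
! p || p || q && ( D ) && D
! p || p || q && ( p ) && D
! p || p || q && ( p ) && ( B )
! p || p || q && ( p ) && ( C )
! p || p || q && ( p ) && ( D )
! p || p || q && ( p ) && ( q )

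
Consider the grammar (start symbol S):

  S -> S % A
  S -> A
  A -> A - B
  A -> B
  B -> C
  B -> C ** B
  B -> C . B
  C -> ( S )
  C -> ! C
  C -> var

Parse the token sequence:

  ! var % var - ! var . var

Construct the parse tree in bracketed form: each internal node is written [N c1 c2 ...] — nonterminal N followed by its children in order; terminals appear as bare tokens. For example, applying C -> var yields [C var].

S
S % A
A % A
B % A
C % A
! C % A
! var % A
! var % A - B
! var % B - B
! var % C - B
! var % var - B
! var % var - C . B
! var % var - ! C . B
! var % var - ! var . B
! var % var - ! var . C
! var % var - ! var . var

[S [S [A [B [C ! [C var]]]]] % [A [A [B [C var]]] - [B [C ! [C var]] . [B [C var]]]]]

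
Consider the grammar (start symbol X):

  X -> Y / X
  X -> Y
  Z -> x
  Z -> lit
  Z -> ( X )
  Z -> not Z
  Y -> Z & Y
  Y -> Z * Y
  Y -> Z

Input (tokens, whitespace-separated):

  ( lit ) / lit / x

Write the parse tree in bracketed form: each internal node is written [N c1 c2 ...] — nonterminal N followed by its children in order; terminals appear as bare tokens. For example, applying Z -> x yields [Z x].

X
Y / X
Z / X
( X ) / X
( Y ) / X
( Z ) / X
( lit ) / X
( lit ) / Y / X
( lit ) / Z / X
( lit ) / lit / X
( lit ) / lit / Y
( lit ) / lit / Z
( lit ) / lit / x

[X [Y [Z ( [X [Y [Z lit]]] )]] / [X [Y [Z lit]] / [X [Y [Z x]]]]]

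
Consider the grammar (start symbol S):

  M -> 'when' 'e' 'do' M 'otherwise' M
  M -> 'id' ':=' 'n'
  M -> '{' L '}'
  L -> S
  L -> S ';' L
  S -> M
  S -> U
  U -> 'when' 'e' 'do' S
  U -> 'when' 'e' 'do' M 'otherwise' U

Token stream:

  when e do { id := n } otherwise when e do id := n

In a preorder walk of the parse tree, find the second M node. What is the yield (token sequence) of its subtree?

id := n

[S [U when e do [M { [L [S [M id := n]]] }] otherwise [U when e do [S [M id := n]]]]]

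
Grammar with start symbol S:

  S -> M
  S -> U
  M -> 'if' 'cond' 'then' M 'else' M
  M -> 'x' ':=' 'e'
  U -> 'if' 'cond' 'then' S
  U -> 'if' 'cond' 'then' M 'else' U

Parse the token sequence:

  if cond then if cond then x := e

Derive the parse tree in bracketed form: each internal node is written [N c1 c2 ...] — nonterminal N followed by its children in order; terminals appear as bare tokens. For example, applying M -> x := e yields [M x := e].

S
U
if cond then S
if cond then U
if cond then if cond then S
if cond then if cond then M
if cond then if cond then x := e

[S [U if cond then [S [U if cond then [S [M x := e]]]]]]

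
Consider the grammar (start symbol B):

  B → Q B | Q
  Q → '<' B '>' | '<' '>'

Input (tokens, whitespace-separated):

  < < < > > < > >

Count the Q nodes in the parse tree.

4

[B [Q < [B [Q < [B [Q < >]] >] [B [Q < >]]] >]]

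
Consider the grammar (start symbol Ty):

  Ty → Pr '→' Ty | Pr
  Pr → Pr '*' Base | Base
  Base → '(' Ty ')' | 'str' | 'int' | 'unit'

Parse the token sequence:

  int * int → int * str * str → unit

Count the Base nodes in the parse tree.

[Ty [Pr [Pr [Base int]] * [Base int]] → [Ty [Pr [Pr [Pr [Base int]] * [Base str]] * [Base str]] → [Ty [Pr [Base unit]]]]]

6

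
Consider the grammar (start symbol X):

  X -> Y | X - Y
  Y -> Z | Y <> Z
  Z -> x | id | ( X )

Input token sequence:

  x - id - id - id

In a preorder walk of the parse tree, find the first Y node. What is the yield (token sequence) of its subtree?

[X [X [X [X [Y [Z x]]] - [Y [Z id]]] - [Y [Z id]]] - [Y [Z id]]]

x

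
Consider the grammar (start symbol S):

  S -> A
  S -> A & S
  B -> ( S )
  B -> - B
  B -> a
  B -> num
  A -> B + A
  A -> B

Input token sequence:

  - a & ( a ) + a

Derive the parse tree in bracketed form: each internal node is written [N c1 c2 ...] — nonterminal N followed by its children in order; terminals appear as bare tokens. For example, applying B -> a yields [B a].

S
A & S
B & S
- B & S
- a & S
- a & A
- a & B + A
- a & ( S ) + A
- a & ( A ) + A
- a & ( B ) + A
- a & ( a ) + A
- a & ( a ) + B
- a & ( a ) + a

[S [A [B - [B a]]] & [S [A [B ( [S [A [B a]]] )] + [A [B a]]]]]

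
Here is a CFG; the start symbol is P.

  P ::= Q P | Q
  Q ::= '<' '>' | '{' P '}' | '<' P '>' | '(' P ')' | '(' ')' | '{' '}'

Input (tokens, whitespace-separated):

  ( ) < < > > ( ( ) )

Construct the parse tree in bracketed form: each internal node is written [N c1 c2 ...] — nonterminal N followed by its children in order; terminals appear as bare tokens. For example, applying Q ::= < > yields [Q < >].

P
Q P
( ) P
( ) Q P
( ) < P > P
( ) < Q > P
( ) < < > > P
( ) < < > > Q
( ) < < > > ( P )
( ) < < > > ( Q )
( ) < < > > ( ( ) )

[P [Q ( )] [P [Q < [P [Q < >]] >] [P [Q ( [P [Q ( )]] )]]]]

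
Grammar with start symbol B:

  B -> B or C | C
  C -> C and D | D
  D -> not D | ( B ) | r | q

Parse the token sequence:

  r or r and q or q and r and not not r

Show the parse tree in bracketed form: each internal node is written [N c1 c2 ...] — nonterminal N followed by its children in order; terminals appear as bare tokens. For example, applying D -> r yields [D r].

[B [B [B [C [D r]]] or [C [C [D r]] and [D q]]] or [C [C [C [D q]] and [D r]] and [D not [D not [D r]]]]]

B
B or C
B or C or C
C or C or C
D or C or C
r or C or C
r or C and D or C
r or D and D or C
r or r and D or C
r or r and q or C
r or r and q or C and D
r or r and q or C and D and D
r or r and q or D and D and D
r or r and q or q and D and D
r or r and q or q and r and D
r or r and q or q and r and not D
r or r and q or q and r and not not D
r or r and q or q and r and not not r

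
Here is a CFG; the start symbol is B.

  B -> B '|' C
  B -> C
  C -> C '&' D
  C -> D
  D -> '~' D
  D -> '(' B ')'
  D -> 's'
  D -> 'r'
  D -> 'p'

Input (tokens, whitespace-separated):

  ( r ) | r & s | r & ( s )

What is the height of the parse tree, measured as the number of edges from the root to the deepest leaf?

8

[B [B [B [C [D ( [B [C [D r]]] )]]] | [C [C [D r]] & [D s]]] | [C [C [D r]] & [D ( [B [C [D s]]] )]]]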